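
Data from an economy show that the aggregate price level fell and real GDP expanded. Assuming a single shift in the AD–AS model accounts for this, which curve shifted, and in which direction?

P fell and Y rose. An AD shift moves P and Y in the same direction; an SRAS shift moves them in opposite directions.
Here P and Y moved in opposite directions, so the SRAS curve shifted.
Since Y rose, SRAS shifted right.

SRAS shifted right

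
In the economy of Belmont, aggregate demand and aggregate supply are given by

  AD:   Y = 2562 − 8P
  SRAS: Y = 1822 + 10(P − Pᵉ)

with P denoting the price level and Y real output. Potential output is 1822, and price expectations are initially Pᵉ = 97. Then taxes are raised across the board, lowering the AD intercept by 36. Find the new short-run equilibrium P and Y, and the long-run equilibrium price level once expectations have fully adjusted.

AD shifts left: new AD is Y = 2526 − 8P. With Pᵉ = 97, SRAS is Y = 852 + 10P.
Short run: 2526 − 8P = 852 + 10P gives 1674 = 18P, so P = 93 and Y = 2526 − 8·93 = 1782.
Y = 1782 is below potential 1822; expectations adjust and SRAS shifts right until Y = 1822.
Long run: on the new AD curve, 1822 = 2526 − 8P gives P = 88.

Short run: P = 93, Y = 1782. Long run: P = 88.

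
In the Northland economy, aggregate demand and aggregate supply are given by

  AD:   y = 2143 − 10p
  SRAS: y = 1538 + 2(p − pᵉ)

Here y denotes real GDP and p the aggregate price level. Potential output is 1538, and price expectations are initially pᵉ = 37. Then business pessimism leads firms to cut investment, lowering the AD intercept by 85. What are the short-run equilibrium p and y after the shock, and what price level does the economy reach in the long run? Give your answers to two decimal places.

Short run: p = 49.50, y = 1563.00. Long run: p = 52.00.

AD shifts left: new AD is y = 2058 − 10p. With pᵉ = 37, SRAS is y = 1464 + 2p.
Short run: 2058 − 10p = 1464 + 2p gives 594 = 12p, so p = 49.50 and y = 2058 − 10p = 1563.00.
y = 1563.00 is above potential 1538; expectations adjust and SRAS shifts left until y = 1538.
Long run: on the new AD curve, 1538 = 2058 − 10p gives p = 52.00.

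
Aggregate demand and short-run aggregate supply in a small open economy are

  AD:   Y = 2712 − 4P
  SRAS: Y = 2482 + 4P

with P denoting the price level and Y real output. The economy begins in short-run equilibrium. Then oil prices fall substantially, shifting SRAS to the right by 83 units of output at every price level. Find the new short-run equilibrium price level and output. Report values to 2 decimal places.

P = 18.38, Y = 2638.50

This is a positive supply shock: SRAS shifts right.
New SRAS: Y = 2565 + 4P.
Set AD = SRAS: 2712 − 4P = 2565 + 4P, so 147 = 8P and P = 18.38.
Substituting into AD, Y = 2638.50.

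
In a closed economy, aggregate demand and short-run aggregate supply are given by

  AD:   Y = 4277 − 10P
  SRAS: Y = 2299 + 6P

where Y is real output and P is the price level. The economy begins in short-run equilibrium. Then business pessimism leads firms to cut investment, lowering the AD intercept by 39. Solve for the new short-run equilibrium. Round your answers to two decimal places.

P = 121.19, Y = 3026.13

This is a negative demand shock: AD shifts left.
New AD: Y = 4238 − 10P.
Set AD = SRAS: 4238 − 10P = 2299 + 6P, so 1939 = 16P and P = 121.19.
Substituting into AD, Y = 3026.13.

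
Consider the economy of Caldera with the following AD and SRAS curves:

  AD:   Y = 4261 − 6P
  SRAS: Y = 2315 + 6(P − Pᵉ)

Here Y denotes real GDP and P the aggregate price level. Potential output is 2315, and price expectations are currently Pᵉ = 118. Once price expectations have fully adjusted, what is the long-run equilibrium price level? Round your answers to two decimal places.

Short run: with Pᵉ = 118, SRAS is Y = 1607 + 6P. Setting AD = SRAS gives 2654 = 12P, so P = 221.17 and Y = 4261 − 6P = 2934.00.
Output 2934.00 is above potential 2315, so over time expected prices rise and SRAS shifts left until Y returns to 2315.
Long run: Y = 2315 on the AD curve gives 2315 = 4261 − 6P, so P = 324.33.

Long-run P = 324.33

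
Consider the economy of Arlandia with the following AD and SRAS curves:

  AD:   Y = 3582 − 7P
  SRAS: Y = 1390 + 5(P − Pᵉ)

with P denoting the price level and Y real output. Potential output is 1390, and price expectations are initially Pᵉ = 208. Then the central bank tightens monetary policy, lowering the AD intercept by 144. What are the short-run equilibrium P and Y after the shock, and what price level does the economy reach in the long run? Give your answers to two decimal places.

Short run: P = 257.33, Y = 1636.67. Long run: P = 292.57.

AD shifts left: new AD is Y = 3438 − 7P. With Pᵉ = 208, SRAS is Y = 350 + 5P.
Short run: 3438 − 7P = 350 + 5P gives 3088 = 12P, so P = 257.33 and Y = 3438 − 7P = 1636.67.
Y = 1636.67 is above potential 1390; expectations adjust and SRAS shifts left until Y = 1390.
Long run: on the new AD curve, 1390 = 3438 − 7P gives P = 292.57.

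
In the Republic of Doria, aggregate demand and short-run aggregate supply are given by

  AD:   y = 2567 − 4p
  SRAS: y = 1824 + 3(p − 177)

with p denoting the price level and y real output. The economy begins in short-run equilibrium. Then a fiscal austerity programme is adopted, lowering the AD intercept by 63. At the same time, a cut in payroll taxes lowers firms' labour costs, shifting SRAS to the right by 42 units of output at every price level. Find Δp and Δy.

Δp = -15, Δy = -3

After both shocks: AD is y = 2504 − 4p and SRAS is y = 1335 + 3p.
Setting them equal: 1169 = 7p, so p = 167.
y = 2504 − 4·167 = 1836.
Initially p = 182, y = 1839, so Δp = -15 and Δy = -3.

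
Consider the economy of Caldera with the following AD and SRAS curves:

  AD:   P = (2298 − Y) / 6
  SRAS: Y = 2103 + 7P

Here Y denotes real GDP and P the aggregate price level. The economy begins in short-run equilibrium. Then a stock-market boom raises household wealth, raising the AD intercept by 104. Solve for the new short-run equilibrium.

This is a positive demand shock: AD shifts right.
New AD: Y = 2402 − 6P.
Set AD = SRAS: 2402 − 6P = 2103 + 7P, so 299 = 13P and P = 23.
Y = 2402 − 6·23 = 2264.

P = 23, Y = 2264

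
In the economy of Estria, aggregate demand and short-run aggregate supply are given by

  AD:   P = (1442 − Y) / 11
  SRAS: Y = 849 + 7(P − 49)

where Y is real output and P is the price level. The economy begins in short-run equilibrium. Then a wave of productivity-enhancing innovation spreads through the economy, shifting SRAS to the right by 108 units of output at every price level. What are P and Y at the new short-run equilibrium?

This is a positive supply shock: SRAS shifts right.
New SRAS: Y = 614 + 7P.
Set AD = SRAS: 1442 − 11P = 614 + 7P, so 828 = 18P and P = 46.
Y = 1442 − 11·46 = 936.

P = 46, Y = 936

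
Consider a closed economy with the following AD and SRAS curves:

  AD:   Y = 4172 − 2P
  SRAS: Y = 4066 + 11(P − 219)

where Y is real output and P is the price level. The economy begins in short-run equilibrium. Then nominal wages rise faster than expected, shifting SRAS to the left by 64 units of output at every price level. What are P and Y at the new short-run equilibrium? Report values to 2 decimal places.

This is a negative supply shock: SRAS shifts left.
New SRAS: Y = 1593 + 11P.
Set AD = SRAS: 4172 − 2P = 1593 + 11P, so 2579 = 13P and P = 198.38.
Substituting into AD, Y = 3775.23.

P = 198.38, Y = 3775.23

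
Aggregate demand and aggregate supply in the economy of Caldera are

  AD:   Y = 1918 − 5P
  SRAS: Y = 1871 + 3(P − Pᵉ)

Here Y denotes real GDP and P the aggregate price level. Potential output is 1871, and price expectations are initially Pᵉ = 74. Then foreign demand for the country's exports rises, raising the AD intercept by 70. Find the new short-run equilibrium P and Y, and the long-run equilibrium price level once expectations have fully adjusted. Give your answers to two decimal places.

AD shifts right: new AD is Y = 1988 − 5P. With Pᵉ = 74, SRAS is Y = 1649 + 3P.
Short run: 1988 − 5P = 1649 + 3P gives 339 = 8P, so P = 42.38 and Y = 1988 − 5P = 1776.13.
Y = 1776.13 is below potential 1871; expectations adjust and SRAS shifts right until Y = 1871.
Long run: on the new AD curve, 1871 = 1988 − 5P gives P = 23.40.

Short run: P = 42.38, Y = 1776.13. Long run: P = 23.40.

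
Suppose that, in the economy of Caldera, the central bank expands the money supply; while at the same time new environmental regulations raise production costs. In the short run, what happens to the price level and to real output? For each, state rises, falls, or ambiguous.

Price level: rises; output: ambiguous

The first event is a positive demand shock: AD shifts right, which by itself pushes P up and Y up.
The second is an adverse supply shock: SRAS shifts left, which by itself pushes P up and Y down.
Both shocks push P up, so P rises. The two shocks push Y in opposite directions, so the effect on Y is ambiguous.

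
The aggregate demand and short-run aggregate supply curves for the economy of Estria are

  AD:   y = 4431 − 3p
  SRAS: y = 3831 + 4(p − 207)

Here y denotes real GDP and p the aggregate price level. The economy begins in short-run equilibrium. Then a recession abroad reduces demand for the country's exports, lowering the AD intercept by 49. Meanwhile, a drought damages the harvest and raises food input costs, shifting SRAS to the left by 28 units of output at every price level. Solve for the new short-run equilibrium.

p = 201, y = 3779

After both shocks: AD is y = 4382 − 3p and SRAS is y = 2975 + 4p.
Setting them equal: 1407 = 7p, so p = 201.
y = 4382 − 3·201 = 3779.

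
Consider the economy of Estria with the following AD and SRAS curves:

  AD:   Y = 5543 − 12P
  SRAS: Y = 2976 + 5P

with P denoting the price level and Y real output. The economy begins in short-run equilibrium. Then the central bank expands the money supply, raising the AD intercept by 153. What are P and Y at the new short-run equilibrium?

P = 160, Y = 3776

This is a positive demand shock: AD shifts right.
New AD: Y = 5696 − 12P.
Set AD = SRAS: 5696 − 12P = 2976 + 5P, so 2720 = 17P and P = 160.
Y = 5696 − 12·160 = 3776.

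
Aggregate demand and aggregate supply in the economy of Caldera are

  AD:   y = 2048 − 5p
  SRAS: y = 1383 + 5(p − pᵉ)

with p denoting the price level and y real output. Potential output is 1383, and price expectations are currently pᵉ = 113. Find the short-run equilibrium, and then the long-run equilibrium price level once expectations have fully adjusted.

Short run: p = 123, y = 1433. Long run: p = 133.

Short run: with pᵉ = 113, SRAS is y = 818 + 5p. Setting AD = SRAS gives 1230 = 10p, so p = 123 and y = 2048 − 5·123 = 1433.
Output 1433 is above potential 1383, so over time expected prices rise and SRAS shifts left until y returns to 1383.
Long run: y = 1383 on the AD curve gives 1383 = 2048 − 5p, so p = 133.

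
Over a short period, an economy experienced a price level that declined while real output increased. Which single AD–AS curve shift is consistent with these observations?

P fell and Y rose. An AD shift moves P and Y in the same direction; an SRAS shift moves them in opposite directions.
Here P and Y moved in opposite directions, so the SRAS curve shifted.
Since Y rose, SRAS shifted right.

SRAS shifted right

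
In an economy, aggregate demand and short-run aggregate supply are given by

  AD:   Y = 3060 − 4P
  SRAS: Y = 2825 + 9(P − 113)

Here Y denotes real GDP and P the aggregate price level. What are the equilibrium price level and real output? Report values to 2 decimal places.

P = 96.31, Y = 2674.77

Write SRAS as Y = 2825 + 9P − 1017 = 1808 + 9P.
Set AD = SRAS: 3060 − 4P = 1808 + 9P, so 1252 = 13P and P = 96.31.
Substituting into AD, Y = 3060 − 4P = 2674.77.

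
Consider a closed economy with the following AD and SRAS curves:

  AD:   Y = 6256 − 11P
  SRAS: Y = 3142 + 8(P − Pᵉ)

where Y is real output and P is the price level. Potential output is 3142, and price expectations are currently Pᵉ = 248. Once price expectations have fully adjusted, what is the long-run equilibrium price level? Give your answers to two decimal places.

Short run: with Pᵉ = 248, SRAS is Y = 1158 + 8P. Setting AD = SRAS gives 5098 = 19P, so P = 268.32 and Y = 6256 − 11P = 3304.53.
Output 3304.53 is above potential 3142, so over time expected prices rise and SRAS shifts left until Y returns to 3142.
Long run: Y = 3142 on the AD curve gives 3142 = 6256 − 11P, so P = 283.09.

Long-run P = 283.09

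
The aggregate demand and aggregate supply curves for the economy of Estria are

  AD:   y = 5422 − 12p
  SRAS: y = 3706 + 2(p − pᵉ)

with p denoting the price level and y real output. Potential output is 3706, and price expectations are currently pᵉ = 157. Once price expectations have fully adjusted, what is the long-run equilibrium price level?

Long-run p = 143

Short run: with pᵉ = 157, SRAS is y = 3392 + 2p. Setting AD = SRAS gives 2030 = 14p, so p = 145 and y = 5422 − 12·145 = 3682.
Output 3682 is below potential 3706, so over time expected prices fall and SRAS shifts right until y returns to 3706.
Long run: y = 3706 on the AD curve gives 3706 = 5422 − 12p, so p = 143.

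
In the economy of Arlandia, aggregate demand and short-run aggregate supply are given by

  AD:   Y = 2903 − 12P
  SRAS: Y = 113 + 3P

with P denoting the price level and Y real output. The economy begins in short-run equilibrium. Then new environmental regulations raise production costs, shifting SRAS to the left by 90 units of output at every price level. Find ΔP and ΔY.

ΔP = +6, ΔY = -72

This is a negative supply shock: SRAS shifts left.
New SRAS: Y = 23 + 3P.
Set AD = SRAS: 2903 − 12P = 23 + 3P, so 2880 = 15P and P = 192.
Y = 2903 − 12·192 = 599.
Initially P = 186, Y = 671, so ΔP = +6 and ΔY = -72.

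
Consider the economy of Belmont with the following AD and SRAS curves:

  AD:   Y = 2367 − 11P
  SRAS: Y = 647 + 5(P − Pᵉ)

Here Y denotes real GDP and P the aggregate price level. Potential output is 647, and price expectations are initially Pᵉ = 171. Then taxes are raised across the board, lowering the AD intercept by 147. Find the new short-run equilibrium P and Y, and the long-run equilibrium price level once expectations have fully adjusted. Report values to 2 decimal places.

Short run: P = 151.75, Y = 550.75. Long run: P = 143.00.

AD shifts left: new AD is Y = 2220 − 11P. With Pᵉ = 171, SRAS is Y = 5P − 208.
Short run: 2220 − 11P = 5P − 208 gives 2428 = 16P, so P = 151.75 and Y = 2220 − 11P = 550.75.
Y = 550.75 is below potential 647; expectations adjust and SRAS shifts right until Y = 647.
Long run: on the new AD curve, 647 = 2220 − 11P gives P = 143.00.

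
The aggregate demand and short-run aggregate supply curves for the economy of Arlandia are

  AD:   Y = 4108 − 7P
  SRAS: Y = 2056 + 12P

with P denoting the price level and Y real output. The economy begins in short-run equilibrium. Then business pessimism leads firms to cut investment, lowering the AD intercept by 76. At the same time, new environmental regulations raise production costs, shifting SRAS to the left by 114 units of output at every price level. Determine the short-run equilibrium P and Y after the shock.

After both shocks: AD is Y = 4032 − 7P and SRAS is Y = 1942 + 12P.
Setting them equal: 2090 = 19P, so P = 110.
Y = 4032 − 7·110 = 3262.

P = 110, Y = 3262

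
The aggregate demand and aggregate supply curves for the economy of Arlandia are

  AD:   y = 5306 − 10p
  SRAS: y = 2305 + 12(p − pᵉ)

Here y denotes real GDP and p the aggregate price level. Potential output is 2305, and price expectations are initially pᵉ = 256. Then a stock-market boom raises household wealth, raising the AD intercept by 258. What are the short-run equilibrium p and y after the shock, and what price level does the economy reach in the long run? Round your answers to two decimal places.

AD shifts right: new AD is y = 5564 − 10p. With pᵉ = 256, SRAS is y = 12p − 767.
Short run: 5564 − 10p = 12p − 767 gives 6331 = 22p, so p = 287.77 and y = 5564 − 10p = 2686.27.
y = 2686.27 is above potential 2305; expectations adjust and SRAS shifts left until y = 2305.
Long run: on the new AD curve, 2305 = 5564 − 10p gives p = 325.90.

Short run: p = 287.77, y = 2686.27. Long run: p = 325.90.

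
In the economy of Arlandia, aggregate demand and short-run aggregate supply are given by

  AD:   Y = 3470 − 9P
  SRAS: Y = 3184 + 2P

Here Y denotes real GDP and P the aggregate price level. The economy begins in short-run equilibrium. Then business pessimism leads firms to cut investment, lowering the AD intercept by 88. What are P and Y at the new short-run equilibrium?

This is a negative demand shock: AD shifts left.
New AD: Y = 3382 − 9P.
Set AD = SRAS: 3382 − 9P = 3184 + 2P, so 198 = 11P and P = 18.
Y = 3382 − 9·18 = 3220.

P = 18, Y = 3220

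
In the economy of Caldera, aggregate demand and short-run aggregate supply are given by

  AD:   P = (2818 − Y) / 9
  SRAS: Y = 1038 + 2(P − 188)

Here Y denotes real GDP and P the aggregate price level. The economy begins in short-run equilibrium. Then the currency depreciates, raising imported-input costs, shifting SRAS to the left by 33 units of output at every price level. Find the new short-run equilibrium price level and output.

This is a negative supply shock: SRAS shifts left.
New SRAS: Y = 629 + 2P.
Set AD = SRAS: 2818 − 9P = 629 + 2P, so 2189 = 11P and P = 199.
Y = 2818 − 9·199 = 1027.

P = 199, Y = 1027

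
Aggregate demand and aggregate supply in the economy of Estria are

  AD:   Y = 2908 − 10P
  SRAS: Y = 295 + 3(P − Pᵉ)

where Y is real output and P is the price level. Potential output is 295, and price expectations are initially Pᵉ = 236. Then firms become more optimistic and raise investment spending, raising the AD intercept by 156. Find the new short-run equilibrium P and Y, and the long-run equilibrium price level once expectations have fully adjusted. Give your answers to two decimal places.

Short run: P = 267.46, Y = 389.38. Long run: P = 276.90.

AD shifts right: new AD is Y = 3064 − 10P. With Pᵉ = 236, SRAS is Y = 3P − 413.
Short run: 3064 − 10P = 3P − 413 gives 3477 = 13P, so P = 267.46 and Y = 3064 − 10P = 389.38.
Y = 389.38 is above potential 295; expectations adjust and SRAS shifts left until Y = 295.
Long run: on the new AD curve, 295 = 3064 − 10P gives P = 276.90.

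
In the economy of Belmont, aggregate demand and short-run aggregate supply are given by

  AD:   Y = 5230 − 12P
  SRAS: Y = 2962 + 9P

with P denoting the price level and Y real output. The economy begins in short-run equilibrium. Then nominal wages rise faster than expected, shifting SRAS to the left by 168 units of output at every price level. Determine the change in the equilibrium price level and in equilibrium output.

ΔP = +8, ΔY = -96

This is a negative supply shock: SRAS shifts left.
New SRAS: Y = 2794 + 9P.
Set AD = SRAS: 5230 − 12P = 2794 + 9P, so 2436 = 21P and P = 116.
Y = 5230 − 12·116 = 3838.
Initially P = 108, Y = 3934, so ΔP = +8 and ΔY = -96.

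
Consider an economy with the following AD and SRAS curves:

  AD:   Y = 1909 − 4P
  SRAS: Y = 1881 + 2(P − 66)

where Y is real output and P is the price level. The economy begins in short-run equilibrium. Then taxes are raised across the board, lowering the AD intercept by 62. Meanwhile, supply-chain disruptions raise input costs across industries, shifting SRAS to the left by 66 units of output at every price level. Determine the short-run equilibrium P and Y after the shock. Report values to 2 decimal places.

P = 27.33, Y = 1737.67

After both shocks: AD is Y = 1847 − 4P and SRAS is Y = 1683 + 2P.
Setting them equal: 164 = 6P, so P = 27.33.
Substituting into AD, Y = 1737.67.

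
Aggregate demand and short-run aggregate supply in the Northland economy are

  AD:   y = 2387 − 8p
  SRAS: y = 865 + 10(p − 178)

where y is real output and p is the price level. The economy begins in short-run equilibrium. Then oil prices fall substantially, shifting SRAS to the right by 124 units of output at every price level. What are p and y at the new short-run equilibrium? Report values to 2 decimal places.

This is a positive supply shock: SRAS shifts right.
New SRAS: y = 10p − 791.
Set AD = SRAS: 2387 − 8p = 10p − 791, so 3178 = 18p and p = 176.56.
Substituting into AD, y = 974.56.

p = 176.56, y = 974.56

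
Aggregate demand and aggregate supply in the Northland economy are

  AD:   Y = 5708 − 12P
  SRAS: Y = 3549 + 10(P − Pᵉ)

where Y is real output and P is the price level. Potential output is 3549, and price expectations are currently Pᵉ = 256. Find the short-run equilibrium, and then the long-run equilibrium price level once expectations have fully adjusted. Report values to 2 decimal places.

Short run: with Pᵉ = 256, SRAS is Y = 989 + 10P. Setting AD = SRAS gives 4719 = 22P, so P = 214.50 and Y = 5708 − 12P = 3134.00.
Output 3134.00 is below potential 3549, so over time expected prices fall and SRAS shifts right until Y returns to 3549.
Long run: Y = 3549 on the AD curve gives 3549 = 5708 − 12P, so P = 179.92.

Short run: P = 214.50, Y = 3134.00. Long run: P = 179.92.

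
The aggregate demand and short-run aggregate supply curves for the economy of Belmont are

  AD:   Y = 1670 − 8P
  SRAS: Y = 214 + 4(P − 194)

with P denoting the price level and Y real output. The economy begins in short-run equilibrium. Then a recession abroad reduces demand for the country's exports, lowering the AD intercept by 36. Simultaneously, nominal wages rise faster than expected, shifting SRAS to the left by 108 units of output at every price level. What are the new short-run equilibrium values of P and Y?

P = 192, Y = 98

After both shocks: AD is Y = 1634 − 8P and SRAS is Y = 4P − 670.
Setting them equal: 2304 = 12P, so P = 192.
Y = 1634 − 8·192 = 98.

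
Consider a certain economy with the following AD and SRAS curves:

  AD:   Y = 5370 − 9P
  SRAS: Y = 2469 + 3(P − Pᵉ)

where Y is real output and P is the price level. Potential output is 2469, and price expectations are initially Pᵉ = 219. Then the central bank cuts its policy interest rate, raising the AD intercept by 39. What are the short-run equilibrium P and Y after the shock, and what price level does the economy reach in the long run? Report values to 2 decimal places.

AD shifts right: new AD is Y = 5409 − 9P. With Pᵉ = 219, SRAS is Y = 1812 + 3P.
Short run: 5409 − 9P = 1812 + 3P gives 3597 = 12P, so P = 299.75 and Y = 5409 − 9P = 2711.25.
Y = 2711.25 is above potential 2469; expectations adjust and SRAS shifts left until Y = 2469.
Long run: on the new AD curve, 2469 = 5409 − 9P gives P = 326.67.

Short run: P = 299.75, Y = 2711.25. Long run: P = 326.67.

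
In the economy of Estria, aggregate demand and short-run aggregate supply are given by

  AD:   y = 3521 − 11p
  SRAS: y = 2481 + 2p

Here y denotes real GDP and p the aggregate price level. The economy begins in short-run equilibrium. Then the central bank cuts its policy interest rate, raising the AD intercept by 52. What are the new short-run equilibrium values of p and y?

This is a positive demand shock: AD shifts right.
New AD: y = 3573 − 11p.
Set AD = SRAS: 3573 − 11p = 2481 + 2p, so 1092 = 13p and p = 84.
y = 3573 − 11·84 = 2649.

p = 84, y = 2649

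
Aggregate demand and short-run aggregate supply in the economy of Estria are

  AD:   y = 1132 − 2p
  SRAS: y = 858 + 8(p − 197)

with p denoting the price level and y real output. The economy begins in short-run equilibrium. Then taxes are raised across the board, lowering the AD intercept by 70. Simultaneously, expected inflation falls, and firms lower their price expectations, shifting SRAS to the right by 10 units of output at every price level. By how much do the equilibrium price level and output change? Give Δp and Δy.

Δp = -8, Δy = -54

After both shocks: AD is y = 1062 − 2p and SRAS is y = 8p − 708.
Setting them equal: 1770 = 10p, so p = 177.
y = 1062 − 2·177 = 708.
Initially p = 185, y = 762, so Δp = -8 and Δy = -54.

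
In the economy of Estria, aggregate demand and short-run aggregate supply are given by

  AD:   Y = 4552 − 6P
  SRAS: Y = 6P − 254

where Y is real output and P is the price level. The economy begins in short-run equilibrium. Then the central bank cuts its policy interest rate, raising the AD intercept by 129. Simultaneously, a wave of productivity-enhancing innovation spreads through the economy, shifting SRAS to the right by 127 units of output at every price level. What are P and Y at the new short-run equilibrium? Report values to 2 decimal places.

After both shocks: AD is Y = 4681 − 6P and SRAS is Y = 6P − 127.
Setting them equal: 4808 = 12P, so P = 400.67.
Substituting into AD, Y = 2277.00.

P = 400.67, Y = 2277.00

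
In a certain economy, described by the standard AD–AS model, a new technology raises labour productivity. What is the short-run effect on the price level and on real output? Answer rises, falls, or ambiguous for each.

This is a favourable supply shock: SRAS shifts right.
Moving along the downward-sloping AD curve, P falls and Y rises.

Price level: falls; output: rises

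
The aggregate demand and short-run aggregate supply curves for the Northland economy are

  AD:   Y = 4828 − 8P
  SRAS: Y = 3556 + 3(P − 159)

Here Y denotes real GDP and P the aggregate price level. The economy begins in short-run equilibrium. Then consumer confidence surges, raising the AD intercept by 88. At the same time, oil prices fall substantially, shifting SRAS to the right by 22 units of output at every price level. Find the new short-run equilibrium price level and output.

P = 165, Y = 3596

After both shocks: AD is Y = 4916 − 8P and SRAS is Y = 3101 + 3P.
Setting them equal: 1815 = 11P, so P = 165.
Y = 4916 − 8·165 = 3596.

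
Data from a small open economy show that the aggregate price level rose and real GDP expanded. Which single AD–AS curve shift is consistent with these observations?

AD shifted right

P rose and Y rose. An AD shift moves P and Y in the same direction; an SRAS shift moves them in opposite directions.
Here P and Y moved in the same direction, so the AD curve shifted.
Since Y rose, AD shifted right.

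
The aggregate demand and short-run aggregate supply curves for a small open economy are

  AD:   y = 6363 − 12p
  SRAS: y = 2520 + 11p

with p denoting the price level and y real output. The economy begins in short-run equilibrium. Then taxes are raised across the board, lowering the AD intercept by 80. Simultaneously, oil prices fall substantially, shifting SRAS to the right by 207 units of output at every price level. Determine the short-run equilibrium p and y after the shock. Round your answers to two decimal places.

After both shocks: AD is y = 6283 − 12p and SRAS is y = 2727 + 11p.
Setting them equal: 3556 = 23p, so p = 154.61.
Substituting into AD, y = 4427.70.

p = 154.61, y = 4427.70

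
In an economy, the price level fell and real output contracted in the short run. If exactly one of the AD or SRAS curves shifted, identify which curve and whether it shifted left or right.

P fell and Y fell. An AD shift moves P and Y in the same direction; an SRAS shift moves them in opposite directions.
Here P and Y moved in the same direction, so the AD curve shifted.
Since Y fell, AD shifted left.

AD shifted left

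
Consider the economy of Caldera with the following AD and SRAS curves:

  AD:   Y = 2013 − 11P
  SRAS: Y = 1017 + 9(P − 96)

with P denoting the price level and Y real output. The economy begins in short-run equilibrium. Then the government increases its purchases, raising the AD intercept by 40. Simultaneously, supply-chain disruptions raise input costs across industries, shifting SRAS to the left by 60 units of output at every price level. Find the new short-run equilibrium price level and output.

After both shocks: AD is Y = 2053 − 11P and SRAS is Y = 93 + 9P.
Setting them equal: 1960 = 20P, so P = 98.
Y = 2053 − 11·98 = 975.

P = 98, Y = 975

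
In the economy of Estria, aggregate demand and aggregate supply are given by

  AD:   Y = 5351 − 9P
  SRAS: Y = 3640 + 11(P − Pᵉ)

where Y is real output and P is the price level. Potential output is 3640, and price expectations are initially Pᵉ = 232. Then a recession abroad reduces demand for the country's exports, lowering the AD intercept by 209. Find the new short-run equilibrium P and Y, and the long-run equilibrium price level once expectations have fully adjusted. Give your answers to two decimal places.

AD shifts left: new AD is Y = 5142 − 9P. With Pᵉ = 232, SRAS is Y = 1088 + 11P.
Short run: 5142 − 9P = 1088 + 11P gives 4054 = 20P, so P = 202.70 and Y = 5142 − 9P = 3317.70.
Y = 3317.70 is below potential 3640; expectations adjust and SRAS shifts right until Y = 3640.
Long run: on the new AD curve, 3640 = 5142 − 9P gives P = 166.89.

Short run: P = 202.70, Y = 3317.70. Long run: P = 166.89.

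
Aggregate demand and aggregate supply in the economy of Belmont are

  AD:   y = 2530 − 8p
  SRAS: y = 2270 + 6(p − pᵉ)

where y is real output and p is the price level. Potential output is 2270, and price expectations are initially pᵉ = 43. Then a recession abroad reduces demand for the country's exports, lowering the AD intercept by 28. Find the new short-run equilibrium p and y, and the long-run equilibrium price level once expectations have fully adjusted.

Short run: p = 35, y = 2222. Long run: p = 29.

AD shifts left: new AD is y = 2502 − 8p. With pᵉ = 43, SRAS is y = 2012 + 6p.
Short run: 2502 − 8p = 2012 + 6p gives 490 = 14p, so p = 35 and y = 2502 − 8·35 = 2222.
y = 2222 is below potential 2270; expectations adjust and SRAS shifts right until y = 2270.
Long run: on the new AD curve, 2270 = 2502 − 8p gives p = 29.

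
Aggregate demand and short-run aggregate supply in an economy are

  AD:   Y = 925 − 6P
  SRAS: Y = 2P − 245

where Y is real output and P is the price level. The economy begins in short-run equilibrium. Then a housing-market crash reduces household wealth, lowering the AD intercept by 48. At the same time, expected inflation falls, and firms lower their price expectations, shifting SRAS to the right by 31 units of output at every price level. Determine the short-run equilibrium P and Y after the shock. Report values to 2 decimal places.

After both shocks: AD is Y = 877 − 6P and SRAS is Y = 2P − 214.
Setting them equal: 1091 = 8P, so P = 136.38.
Substituting into AD, Y = 58.75.

P = 136.38, Y = 58.75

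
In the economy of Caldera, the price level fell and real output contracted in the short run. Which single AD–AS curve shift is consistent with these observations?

AD shifted left

P fell and Y fell. An AD shift moves P and Y in the same direction; an SRAS shift moves them in opposite directions.
Here P and Y moved in the same direction, so the AD curve shifted.
Since Y fell, AD shifted left.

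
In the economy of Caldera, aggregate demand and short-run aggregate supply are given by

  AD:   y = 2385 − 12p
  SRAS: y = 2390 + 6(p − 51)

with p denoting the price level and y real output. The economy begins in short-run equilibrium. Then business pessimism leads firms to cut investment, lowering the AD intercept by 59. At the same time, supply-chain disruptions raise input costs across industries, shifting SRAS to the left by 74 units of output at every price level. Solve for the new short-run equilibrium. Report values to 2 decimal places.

After both shocks: AD is y = 2326 − 12p and SRAS is y = 2010 + 6p.
Setting them equal: 316 = 18p, so p = 17.56.
Substituting into AD, y = 2115.33.

p = 17.56, y = 2115.33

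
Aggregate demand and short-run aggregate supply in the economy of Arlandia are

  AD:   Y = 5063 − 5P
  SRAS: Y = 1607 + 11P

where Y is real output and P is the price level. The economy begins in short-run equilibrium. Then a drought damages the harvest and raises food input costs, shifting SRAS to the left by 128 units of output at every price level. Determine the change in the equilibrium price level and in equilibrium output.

ΔP = +8, ΔY = -40

This is a negative supply shock: SRAS shifts left.
New SRAS: Y = 1479 + 11P.
Set AD = SRAS: 5063 − 5P = 1479 + 11P, so 3584 = 16P and P = 224.
Y = 5063 − 5·224 = 3943.
Initially P = 216, Y = 3983, so ΔP = +8 and ΔY = -40.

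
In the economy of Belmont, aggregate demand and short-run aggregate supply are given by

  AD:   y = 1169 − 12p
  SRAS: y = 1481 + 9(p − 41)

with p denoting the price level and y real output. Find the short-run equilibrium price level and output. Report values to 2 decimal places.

Write SRAS as y = 1481 + 9p − 369 = 1112 + 9p.
Set AD = SRAS: 1169 − 12p = 1112 + 9p, so 57 = 21p and p = 2.71.
Substituting into AD, y = 1169 − 12p = 1136.43.

p = 2.71, y = 1136.43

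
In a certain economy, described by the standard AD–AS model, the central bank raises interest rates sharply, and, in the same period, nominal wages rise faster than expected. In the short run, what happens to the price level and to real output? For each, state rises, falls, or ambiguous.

The first event is a negative demand shock: AD shifts left, which by itself pushes P down and Y down.
The second is an adverse supply shock: SRAS shifts left, which by itself pushes P up and Y down.
The two shocks push P in opposite directions, so the effect on P is ambiguous. Both shocks push Y down, so Y falls.

Price level: ambiguous; output: falls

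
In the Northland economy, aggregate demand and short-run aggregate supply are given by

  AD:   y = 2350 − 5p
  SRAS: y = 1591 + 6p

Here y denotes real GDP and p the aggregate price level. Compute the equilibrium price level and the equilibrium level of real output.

p = 69, y = 2005

Set AD = SRAS: 2350 − 5p = 1591 + 6p, so 759 = 11p and p = 69.
Then y = 2350 − 5·69 = 2005.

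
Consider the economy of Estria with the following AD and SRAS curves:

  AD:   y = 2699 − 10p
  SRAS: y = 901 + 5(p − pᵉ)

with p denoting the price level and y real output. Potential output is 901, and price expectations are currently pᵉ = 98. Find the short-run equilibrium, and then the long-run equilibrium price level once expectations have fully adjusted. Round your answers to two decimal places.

Short run: p = 152.53, y = 1173.67. Long run: p = 179.80.

Short run: with pᵉ = 98, SRAS is y = 411 + 5p. Setting AD = SRAS gives 2288 = 15p, so p = 152.53 and y = 2699 − 10p = 1173.67.
Output 1173.67 is above potential 901, so over time expected prices rise and SRAS shifts left until y returns to 901.
Long run: y = 901 on the AD curve gives 901 = 2699 − 10p, so p = 179.80.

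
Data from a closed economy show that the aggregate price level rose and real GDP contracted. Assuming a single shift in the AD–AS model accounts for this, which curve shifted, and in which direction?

P rose and Y fell. An AD shift moves P and Y in the same direction; an SRAS shift moves them in opposite directions.
Here P and Y moved in opposite directions, so the SRAS curve shifted.
Since Y fell, SRAS shifted left.

SRAS shifted left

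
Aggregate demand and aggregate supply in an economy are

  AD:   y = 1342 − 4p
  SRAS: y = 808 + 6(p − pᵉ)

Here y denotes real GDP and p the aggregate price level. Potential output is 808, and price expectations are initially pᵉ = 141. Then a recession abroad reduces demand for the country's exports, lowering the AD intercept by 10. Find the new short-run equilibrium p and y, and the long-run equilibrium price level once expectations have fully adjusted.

AD shifts left: new AD is y = 1332 − 4p. With pᵉ = 141, SRAS is y = 6p − 38.
Short run: 1332 − 4p = 6p − 38 gives 1370 = 10p, so p = 137 and y = 1332 − 4·137 = 784.
y = 784 is below potential 808; expectations adjust and SRAS shifts right until y = 808.
Long run: on the new AD curve, 808 = 1332 − 4p gives p = 131.

Short run: p = 137, y = 784. Long run: p = 131.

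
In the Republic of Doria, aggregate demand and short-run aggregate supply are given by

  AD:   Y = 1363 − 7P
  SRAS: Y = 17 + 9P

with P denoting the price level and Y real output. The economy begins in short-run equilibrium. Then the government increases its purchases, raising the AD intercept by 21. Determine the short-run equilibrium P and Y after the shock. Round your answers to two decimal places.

This is a positive demand shock: AD shifts right.
New AD: Y = 1384 − 7P.
Set AD = SRAS: 1384 − 7P = 17 + 9P, so 1367 = 16P and P = 85.44.
Substituting into AD, Y = 785.94.

P = 85.44, Y = 785.94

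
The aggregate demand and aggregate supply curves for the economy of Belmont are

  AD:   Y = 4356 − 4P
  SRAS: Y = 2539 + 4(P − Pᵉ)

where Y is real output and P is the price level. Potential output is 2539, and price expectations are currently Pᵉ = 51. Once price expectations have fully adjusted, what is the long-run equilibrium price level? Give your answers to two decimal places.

Short run: with Pᵉ = 51, SRAS is Y = 2335 + 4P. Setting AD = SRAS gives 2021 = 8P, so P = 252.63 and Y = 4356 − 4P = 3345.50.
Output 3345.50 is above potential 2539, so over time expected prices rise and SRAS shifts left until Y returns to 2539.
Long run: Y = 2539 on the AD curve gives 2539 = 4356 − 4P, so P = 454.25.

Long-run P = 454.25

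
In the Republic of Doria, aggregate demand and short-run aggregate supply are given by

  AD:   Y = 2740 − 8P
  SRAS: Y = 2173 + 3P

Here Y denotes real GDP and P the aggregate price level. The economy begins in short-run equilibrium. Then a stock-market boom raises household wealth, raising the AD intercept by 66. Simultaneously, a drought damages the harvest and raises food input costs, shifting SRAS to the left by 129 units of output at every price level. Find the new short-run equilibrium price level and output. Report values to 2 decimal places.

P = 69.27, Y = 2251.82

After both shocks: AD is Y = 2806 − 8P and SRAS is Y = 2044 + 3P.
Setting them equal: 762 = 11P, so P = 69.27.
Substituting into AD, Y = 2251.82.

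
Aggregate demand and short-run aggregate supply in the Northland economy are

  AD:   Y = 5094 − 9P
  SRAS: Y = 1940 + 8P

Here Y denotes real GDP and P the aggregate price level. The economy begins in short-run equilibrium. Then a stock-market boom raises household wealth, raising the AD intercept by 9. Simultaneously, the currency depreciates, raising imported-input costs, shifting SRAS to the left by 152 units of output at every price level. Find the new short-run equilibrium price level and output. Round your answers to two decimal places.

P = 195.00, Y = 3348.00

After both shocks: AD is Y = 5103 − 9P and SRAS is Y = 1788 + 8P.
Setting them equal: 3315 = 17P, so P = 195.00.
Substituting into AD, Y = 3348.00.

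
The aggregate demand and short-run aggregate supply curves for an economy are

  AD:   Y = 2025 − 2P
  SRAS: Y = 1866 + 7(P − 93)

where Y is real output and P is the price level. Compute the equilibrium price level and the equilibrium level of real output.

P = 90, Y = 1845

Write SRAS as Y = 1866 + 7P − 651 = 1215 + 7P.
Set AD = SRAS: 2025 − 2P = 1215 + 7P, so 810 = 9P and P = 90.
Then Y = 2025 − 2·90 = 1845.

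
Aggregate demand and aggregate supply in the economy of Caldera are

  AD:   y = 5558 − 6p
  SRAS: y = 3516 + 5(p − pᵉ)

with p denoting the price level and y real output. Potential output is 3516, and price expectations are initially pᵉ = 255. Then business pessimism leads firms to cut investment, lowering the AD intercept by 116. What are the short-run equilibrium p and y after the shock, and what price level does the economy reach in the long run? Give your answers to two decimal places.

Short run: p = 291.00, y = 3696.00. Long run: p = 321.00.

AD shifts left: new AD is y = 5442 − 6p. With pᵉ = 255, SRAS is y = 2241 + 5p.
Short run: 5442 − 6p = 2241 + 5p gives 3201 = 11p, so p = 291.00 and y = 5442 − 6p = 3696.00.
y = 3696.00 is above potential 3516; expectations adjust and SRAS shifts left until y = 3516.
Long run: on the new AD curve, 3516 = 5442 − 6p gives p = 321.00.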